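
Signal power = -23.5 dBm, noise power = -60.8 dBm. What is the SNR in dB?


SNR = -23.5 - (-60.8) = 37.3 dB

37.3 dB


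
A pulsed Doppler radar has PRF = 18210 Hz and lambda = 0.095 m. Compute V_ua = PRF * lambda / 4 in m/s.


V_ua = 18210 * 0.095 / 4 = 432.5 m/s

432.5 m/s


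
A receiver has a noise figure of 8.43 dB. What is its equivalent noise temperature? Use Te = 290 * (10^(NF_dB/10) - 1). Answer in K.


NF_lin = 10^(8.43/10) = 6.966265
Te = 290 * (6.966265 - 1) = 1730.2 K

1730.2 K


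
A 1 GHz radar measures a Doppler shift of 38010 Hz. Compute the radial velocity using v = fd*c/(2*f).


v = 38010 * 3e8 / (2 * 1000000000.0) = 5701.5 m/s

5701.5 m/s


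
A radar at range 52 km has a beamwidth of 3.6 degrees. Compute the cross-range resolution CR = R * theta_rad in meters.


BW_rad = 0.062831853
CR = 52000 * 0.062831853 = 3267.3 m

3267.3 m


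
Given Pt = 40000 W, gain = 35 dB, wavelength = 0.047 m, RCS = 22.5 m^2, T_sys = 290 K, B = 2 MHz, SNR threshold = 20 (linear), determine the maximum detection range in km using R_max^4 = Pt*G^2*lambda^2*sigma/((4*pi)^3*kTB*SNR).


G_lin = 10^(35/10) = 3162.27766
R^4 = 40000 * 3162.27766^2 * 0.047^2 * 22.5 / ((4*pi)^3 * 1.38e-23 * 290 * 2000000.0 * 20)
R^4 = 6.25852e19 m^4
R_max = (6.25852e19)^(1/4) = 88944.3 m = 88.9 km

88.9 km


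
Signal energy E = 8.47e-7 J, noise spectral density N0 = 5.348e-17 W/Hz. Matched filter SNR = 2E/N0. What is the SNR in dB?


SNR_lin = 2 * 8.47e-7 / 5.348e-17 = 3.168e10
SNR_dB = 10*log10(3.168e10) = 105.0 dB

105.0 dB


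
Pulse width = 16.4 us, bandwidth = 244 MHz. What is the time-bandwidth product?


TBP = 16.4 * 244 = 4001.6

4001.6


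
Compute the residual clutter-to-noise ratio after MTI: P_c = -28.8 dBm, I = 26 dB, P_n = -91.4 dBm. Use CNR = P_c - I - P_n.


CNR = -28.8 - 26 - (-91.4) = 36.6 dB

36.6 dB


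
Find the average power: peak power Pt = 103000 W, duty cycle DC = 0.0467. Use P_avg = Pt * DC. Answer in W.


P_avg = 103000 * 0.0467 = 4810.1 W

4810.1 W


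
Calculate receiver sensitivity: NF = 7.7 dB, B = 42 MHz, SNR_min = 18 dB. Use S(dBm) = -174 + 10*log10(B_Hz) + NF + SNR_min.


10*log10(42000000.0) = 76.23
S = -174 + 76.23 + 7.7 + 18 = -72.1 dBm

-72.1 dBm


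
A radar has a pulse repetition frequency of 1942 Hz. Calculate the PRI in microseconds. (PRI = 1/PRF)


PRI = 1/1942 = 0.0005149331 s = 514.9 us

514.9 us


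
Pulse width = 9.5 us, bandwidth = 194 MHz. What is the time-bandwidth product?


TBP = 9.5 * 194 = 1843.0

1843.0


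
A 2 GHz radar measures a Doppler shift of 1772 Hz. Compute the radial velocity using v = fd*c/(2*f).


v = 1772 * 3e8 / (2 * 2000000000.0) = 132.9 m/s

132.9 m/s


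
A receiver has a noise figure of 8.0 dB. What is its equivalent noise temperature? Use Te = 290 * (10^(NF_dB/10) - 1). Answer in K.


NF_lin = 10^(8.0/10) = 6.309573
Te = 290 * (6.309573 - 1) = 1539.8 K

1539.8 K


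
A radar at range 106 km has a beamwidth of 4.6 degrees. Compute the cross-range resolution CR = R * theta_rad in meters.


BW_rad = 0.080285146
CR = 106000 * 0.080285146 = 8510.2 m

8510.2 m


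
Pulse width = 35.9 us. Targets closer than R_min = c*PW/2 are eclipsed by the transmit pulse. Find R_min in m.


R_min = 3e8 * 35.9e-6 / 2 = 5385.0 m

5385.0 m


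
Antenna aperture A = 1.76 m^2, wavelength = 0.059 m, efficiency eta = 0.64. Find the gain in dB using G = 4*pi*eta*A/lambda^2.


G_linear = 4*pi*0.64*1.76/0.059^2 = 4066.29
G_dB = 10*log10(4066.29) = 36.1 dB

36.1 dB


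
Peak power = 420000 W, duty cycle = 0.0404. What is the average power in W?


P_avg = 420000 * 0.0404 = 16968.0 W

16968.0 W


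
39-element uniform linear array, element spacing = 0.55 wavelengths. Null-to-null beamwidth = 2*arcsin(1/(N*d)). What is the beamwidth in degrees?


1/(N*d) = 1/(39*0.55) = 0.04662
BW = 2*arcsin(0.04662) = 5.3 degrees

5.3 degrees


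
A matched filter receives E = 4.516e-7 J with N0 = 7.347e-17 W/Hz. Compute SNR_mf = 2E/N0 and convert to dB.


SNR_lin = 2 * 4.516e-7 / 7.347e-17 = 1.229e10
SNR_dB = 10*log10(1.229e10) = 100.9 dB

100.9 dB


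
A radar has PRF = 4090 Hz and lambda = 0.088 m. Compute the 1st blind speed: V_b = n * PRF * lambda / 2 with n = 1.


V_blind = 1 * 4090 * 0.088 / 2 = 180.0 m/s

180.0 m/s


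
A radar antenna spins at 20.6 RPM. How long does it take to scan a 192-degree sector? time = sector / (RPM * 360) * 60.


t = 192 / (20.6 * 360) * 60 = 1.55 s

1.55 s


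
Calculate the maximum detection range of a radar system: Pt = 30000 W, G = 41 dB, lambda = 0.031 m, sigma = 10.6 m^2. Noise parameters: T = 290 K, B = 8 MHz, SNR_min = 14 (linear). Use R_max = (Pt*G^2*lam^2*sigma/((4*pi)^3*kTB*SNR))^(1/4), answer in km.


G_lin = 10^(41/10) = 12589.254118
R^4 = 30000 * 12589.254118^2 * 0.031^2 * 10.6 / ((4*pi)^3 * 1.38e-23 * 290 * 8000000.0 * 14)
R^4 = 5.44535e19 m^4
R_max = (5.44535e19)^(1/4) = 85902.6 m = 85.9 km

85.9 km


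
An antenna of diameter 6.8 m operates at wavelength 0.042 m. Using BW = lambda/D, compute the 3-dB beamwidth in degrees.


BW_rad = 0.042 / 6.8 = 0.006176
BW_deg = 0.35 degrees

0.35 degrees


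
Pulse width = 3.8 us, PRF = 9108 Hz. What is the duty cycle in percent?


DC = 3.8e-6 * 9108 * 100 = 3.46%

3.46%


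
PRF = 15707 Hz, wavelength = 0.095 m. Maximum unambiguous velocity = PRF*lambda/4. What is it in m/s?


V_ua = 15707 * 0.095 / 4 = 373.0 m/s

373.0 m/s


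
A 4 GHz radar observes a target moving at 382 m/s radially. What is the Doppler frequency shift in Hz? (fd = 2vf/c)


fd = 2 * 382 * 4000000000.0 / 3e8 = 10186.7 Hz

10186.7 Hz


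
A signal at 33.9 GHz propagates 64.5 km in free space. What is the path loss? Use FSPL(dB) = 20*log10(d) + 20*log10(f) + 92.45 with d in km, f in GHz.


20*log10(64.5) = 36.19
20*log10(33.9) = 30.6
FSPL = 159.2 dB

159.2 dB


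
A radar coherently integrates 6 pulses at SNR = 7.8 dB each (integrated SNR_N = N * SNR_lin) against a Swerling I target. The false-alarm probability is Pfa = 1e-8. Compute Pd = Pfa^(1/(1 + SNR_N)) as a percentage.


SNR_lin = 10^(7.8/10) = 6.0256
SNR_N = 6 * 6.0256 = 36.1536
1/(1 + SNR_N) = 1/37.1536 = 0.0269153
Pd = (1e-8)^0.0269153 = 0.60908
Pd = 60.9%

60.9%


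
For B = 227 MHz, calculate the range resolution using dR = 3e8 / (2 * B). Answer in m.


dR = 3e8 / (2 * 227000000.0) = 0.66 m

0.66 m


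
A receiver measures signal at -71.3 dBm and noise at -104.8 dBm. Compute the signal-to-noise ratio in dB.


SNR = -71.3 - (-104.8) = 33.5 dB

33.5 dB


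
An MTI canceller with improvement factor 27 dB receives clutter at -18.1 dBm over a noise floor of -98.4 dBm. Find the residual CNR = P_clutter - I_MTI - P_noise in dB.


CNR = -18.1 - 27 - (-98.4) = 53.3 dB

53.3 dB


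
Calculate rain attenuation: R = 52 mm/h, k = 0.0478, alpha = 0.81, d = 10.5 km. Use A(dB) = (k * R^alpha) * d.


gamma = 0.0478 * 52^0.81 = 1.17325 dB/km
A = 1.17325 * 10.5 = 12.32 dB

12.32 dB


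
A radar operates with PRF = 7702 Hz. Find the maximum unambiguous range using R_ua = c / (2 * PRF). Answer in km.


R_ua = 3e8 / (2 * 7702) = 19475.5 m = 19.5 km

19.5 km


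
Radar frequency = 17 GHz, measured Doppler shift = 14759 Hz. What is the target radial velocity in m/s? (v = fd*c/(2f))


v = 14759 * 3e8 / (2 * 17000000000.0) = 130.2 m/s

130.2 m/s


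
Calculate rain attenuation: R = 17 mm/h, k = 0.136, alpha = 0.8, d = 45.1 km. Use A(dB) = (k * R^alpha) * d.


gamma = 0.136 * 17^0.8 = 1.311892 dB/km
A = 1.311892 * 45.1 = 59.17 dB

59.17 dB


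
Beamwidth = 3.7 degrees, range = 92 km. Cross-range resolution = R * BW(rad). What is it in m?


BW_rad = 0.064577182
CR = 92000 * 0.064577182 = 5941.1 m

5941.1 m


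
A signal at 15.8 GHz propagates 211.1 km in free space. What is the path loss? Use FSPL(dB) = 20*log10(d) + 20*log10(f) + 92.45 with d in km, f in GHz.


20*log10(211.1) = 46.49
20*log10(15.8) = 23.97
FSPL = 162.9 dB

162.9 dB


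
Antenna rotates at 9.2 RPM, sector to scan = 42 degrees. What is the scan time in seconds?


t = 42 / (9.2 * 360) * 60 = 0.76 s

0.76 s


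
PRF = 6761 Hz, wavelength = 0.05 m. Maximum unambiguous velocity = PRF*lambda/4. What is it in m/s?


V_ua = 6761 * 0.05 / 4 = 84.5 m/s

84.5 m/s


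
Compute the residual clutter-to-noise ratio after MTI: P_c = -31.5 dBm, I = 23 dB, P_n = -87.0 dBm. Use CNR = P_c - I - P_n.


CNR = -31.5 - 23 - (-87.0) = 32.5 dB

32.5 dB


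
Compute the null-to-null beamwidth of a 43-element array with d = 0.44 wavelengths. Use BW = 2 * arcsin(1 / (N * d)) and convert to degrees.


1/(N*d) = 1/(43*0.44) = 0.052854
BW = 2*arcsin(0.052854) = 6.1 degrees

6.1 degrees


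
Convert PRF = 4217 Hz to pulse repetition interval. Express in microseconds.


PRI = 1/4217 = 0.0002371354 s = 237.1 us

237.1 us


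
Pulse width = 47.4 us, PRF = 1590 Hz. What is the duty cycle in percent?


DC = 47.4e-6 * 1590 * 100 = 7.54%

7.54%


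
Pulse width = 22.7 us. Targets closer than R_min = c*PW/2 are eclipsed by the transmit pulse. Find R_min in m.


R_min = 3e8 * 22.7e-6 / 2 = 3405.0 m

3405.0 m


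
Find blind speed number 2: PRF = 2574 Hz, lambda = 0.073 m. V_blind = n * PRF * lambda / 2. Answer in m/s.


V_blind = 2 * 2574 * 0.073 / 2 = 187.9 m/s

187.9 m/s


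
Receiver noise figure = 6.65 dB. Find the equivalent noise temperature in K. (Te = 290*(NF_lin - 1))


NF_lin = 10^(6.65/10) = 4.62381
Te = 290 * (4.62381 - 1) = 1050.9 K

1050.9 K


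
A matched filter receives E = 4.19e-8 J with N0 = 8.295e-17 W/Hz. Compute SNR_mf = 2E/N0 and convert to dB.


SNR_lin = 2 * 4.19e-8 / 8.295e-17 = 1.01e9
SNR_dB = 10*log10(1.01e9) = 90.0 dB

90.0 dB


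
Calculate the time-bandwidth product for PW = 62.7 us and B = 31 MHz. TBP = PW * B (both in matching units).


TBP = 62.7 * 31 = 1943.7

1943.7


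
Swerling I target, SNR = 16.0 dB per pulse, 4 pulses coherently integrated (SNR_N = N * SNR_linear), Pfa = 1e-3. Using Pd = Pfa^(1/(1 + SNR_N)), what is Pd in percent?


SNR_lin = 10^(16.0/10) = 39.81072
SNR_N = 4 * 39.81072 = 159.24288
1/(1 + SNR_N) = 1/160.24288 = 0.0062405
Pd = (1e-3)^0.0062405 = 0.95781
Pd = 95.8%

95.8%


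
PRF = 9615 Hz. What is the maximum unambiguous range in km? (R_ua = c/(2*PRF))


R_ua = 3e8 / (2 * 9615) = 15600.6 m = 15.6 km

15.6 km


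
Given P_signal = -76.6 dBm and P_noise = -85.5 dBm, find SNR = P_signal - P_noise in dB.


SNR = -76.6 - (-85.5) = 8.9 dB

8.9 dB


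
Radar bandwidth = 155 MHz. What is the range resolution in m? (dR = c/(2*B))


dR = 3e8 / (2 * 155000000.0) = 0.97 m

0.97 m


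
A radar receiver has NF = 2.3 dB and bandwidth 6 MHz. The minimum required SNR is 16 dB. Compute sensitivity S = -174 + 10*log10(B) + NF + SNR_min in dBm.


10*log10(6000000.0) = 67.78
S = -174 + 67.78 + 2.3 + 16 = -87.9 dBm

-87.9 dBm


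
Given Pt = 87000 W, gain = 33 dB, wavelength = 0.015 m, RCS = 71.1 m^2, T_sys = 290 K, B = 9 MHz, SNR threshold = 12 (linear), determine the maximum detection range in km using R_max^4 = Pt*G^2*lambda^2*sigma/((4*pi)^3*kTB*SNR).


G_lin = 10^(33/10) = 1995.262315
R^4 = 87000 * 1995.262315^2 * 0.015^2 * 71.1 / ((4*pi)^3 * 1.38e-23 * 290 * 9000000.0 * 12)
R^4 = 6.46013e18 m^4
R_max = (6.46013e18)^(1/4) = 50415.1 m = 50.4 km

50.4 km


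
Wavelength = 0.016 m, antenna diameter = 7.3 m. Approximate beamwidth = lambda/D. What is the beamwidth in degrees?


BW_rad = 0.016 / 7.3 = 0.002192
BW_deg = 0.13 degrees

0.13 degrees


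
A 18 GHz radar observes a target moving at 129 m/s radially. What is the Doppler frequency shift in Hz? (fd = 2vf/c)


fd = 2 * 129 * 18000000000.0 / 3e8 = 15480.0 Hz

15480.0 Hz


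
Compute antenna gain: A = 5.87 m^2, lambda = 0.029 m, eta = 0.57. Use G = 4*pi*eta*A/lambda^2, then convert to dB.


G_linear = 4*pi*0.57*5.87/0.029^2 = 49995.03
G_dB = 10*log10(49995.03) = 47.0 dB

47.0 dB


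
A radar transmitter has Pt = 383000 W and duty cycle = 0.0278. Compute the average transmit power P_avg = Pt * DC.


P_avg = 383000 * 0.0278 = 10647.4 W

10647.4 W


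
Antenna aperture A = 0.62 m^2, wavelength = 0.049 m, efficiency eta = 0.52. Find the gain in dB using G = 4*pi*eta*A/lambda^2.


G_linear = 4*pi*0.52*0.62/0.049^2 = 1687.38
G_dB = 10*log10(1687.38) = 32.3 dB

32.3 dB


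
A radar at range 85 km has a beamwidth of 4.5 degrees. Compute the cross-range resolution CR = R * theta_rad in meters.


BW_rad = 0.078539816
CR = 85000 * 0.078539816 = 6675.9 m

6675.9 m


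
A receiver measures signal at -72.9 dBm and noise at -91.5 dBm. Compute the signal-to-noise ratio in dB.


SNR = -72.9 - (-91.5) = 18.6 dB

18.6 dB


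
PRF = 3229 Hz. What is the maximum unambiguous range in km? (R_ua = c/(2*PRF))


R_ua = 3e8 / (2 * 3229) = 46454.0 m = 46.5 km

46.5 km


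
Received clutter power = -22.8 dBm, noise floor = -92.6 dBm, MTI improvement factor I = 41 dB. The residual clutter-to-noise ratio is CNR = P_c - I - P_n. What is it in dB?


CNR = -22.8 - 41 - (-92.6) = 28.8 dB

28.8 dB


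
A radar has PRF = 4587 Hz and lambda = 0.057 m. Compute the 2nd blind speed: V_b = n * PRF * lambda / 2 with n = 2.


V_blind = 2 * 4587 * 0.057 / 2 = 261.5 m/s

261.5 m/s


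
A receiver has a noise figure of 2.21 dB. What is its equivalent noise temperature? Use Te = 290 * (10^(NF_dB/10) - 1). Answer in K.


NF_lin = 10^(2.21/10) = 1.663413
Te = 290 * (1.663413 - 1) = 192.4 K

192.4 K


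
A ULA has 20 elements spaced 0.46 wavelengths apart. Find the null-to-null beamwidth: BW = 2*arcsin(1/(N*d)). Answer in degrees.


1/(N*d) = 1/(20*0.46) = 0.108696
BW = 2*arcsin(0.108696) = 12.5 degrees

12.5 degrees


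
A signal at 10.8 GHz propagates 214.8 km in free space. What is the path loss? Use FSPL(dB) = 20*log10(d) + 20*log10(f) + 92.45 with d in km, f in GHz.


20*log10(214.8) = 46.64
20*log10(10.8) = 20.67
FSPL = 159.8 dB

159.8 dB


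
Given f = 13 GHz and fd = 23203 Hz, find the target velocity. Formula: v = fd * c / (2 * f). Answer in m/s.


v = 23203 * 3e8 / (2 * 13000000000.0) = 267.7 m/s

267.7 m/s


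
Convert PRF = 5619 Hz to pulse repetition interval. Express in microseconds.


PRI = 1/5619 = 0.0001779676 s = 178.0 us

178.0 us


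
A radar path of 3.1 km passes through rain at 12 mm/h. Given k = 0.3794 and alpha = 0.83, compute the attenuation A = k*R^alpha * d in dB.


gamma = 0.3794 * 12^0.83 = 2.98413 dB/km
A = 2.98413 * 3.1 = 9.25 dB

9.25 dB


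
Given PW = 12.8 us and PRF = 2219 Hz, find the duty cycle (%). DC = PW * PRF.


DC = 12.8e-6 * 2219 * 100 = 2.84%

2.84%


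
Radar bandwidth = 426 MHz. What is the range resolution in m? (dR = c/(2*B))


dR = 3e8 / (2 * 426000000.0) = 0.35 m

0.35 m


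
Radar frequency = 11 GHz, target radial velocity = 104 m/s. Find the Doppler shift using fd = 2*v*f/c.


fd = 2 * 104 * 11000000000.0 / 3e8 = 7626.7 Hz

7626.7 Hz


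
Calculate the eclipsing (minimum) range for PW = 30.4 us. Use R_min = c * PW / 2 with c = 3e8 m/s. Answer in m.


R_min = 3e8 * 30.4e-6 / 2 = 4560.0 m

4560.0 m


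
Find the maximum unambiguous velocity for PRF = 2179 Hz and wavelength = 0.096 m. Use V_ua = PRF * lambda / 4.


V_ua = 2179 * 0.096 / 4 = 52.3 m/s

52.3 m/s


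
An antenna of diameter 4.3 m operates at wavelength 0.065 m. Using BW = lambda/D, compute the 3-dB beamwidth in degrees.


BW_rad = 0.065 / 4.3 = 0.015116
BW_deg = 0.87 degrees

0.87 degrees


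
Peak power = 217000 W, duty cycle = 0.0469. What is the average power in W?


P_avg = 217000 * 0.0469 = 10177.3 W

10177.3 W


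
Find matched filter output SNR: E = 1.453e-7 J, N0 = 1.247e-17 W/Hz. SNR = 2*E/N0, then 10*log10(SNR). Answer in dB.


SNR_lin = 2 * 1.453e-7 / 1.247e-17 = 2.33e10
SNR_dB = 10*log10(2.33e10) = 103.7 dB

103.7 dB


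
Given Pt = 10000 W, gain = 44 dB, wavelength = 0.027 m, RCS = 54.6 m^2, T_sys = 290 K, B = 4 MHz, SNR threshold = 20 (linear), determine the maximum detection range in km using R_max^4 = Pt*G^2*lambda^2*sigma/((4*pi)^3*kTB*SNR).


G_lin = 10^(44/10) = 25118.864315
R^4 = 10000 * 25118.864315^2 * 0.027^2 * 54.6 / ((4*pi)^3 * 1.38e-23 * 290 * 4000000.0 * 20)
R^4 = 3.95297e20 m^4
R_max = (3.95297e20)^(1/4) = 141003.8 m = 141.0 km

141.0 km


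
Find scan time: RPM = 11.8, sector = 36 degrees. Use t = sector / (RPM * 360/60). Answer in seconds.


t = 36 / (11.8 * 360) * 60 = 0.51 s

0.51 s


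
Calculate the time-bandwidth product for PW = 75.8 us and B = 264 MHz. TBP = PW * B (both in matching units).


TBP = 75.8 * 264 = 20011.2

20011.2


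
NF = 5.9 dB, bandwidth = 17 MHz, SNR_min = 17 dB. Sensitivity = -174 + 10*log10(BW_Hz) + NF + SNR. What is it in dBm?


10*log10(17000000.0) = 72.3
S = -174 + 72.3 + 5.9 + 17 = -78.8 dBm

-78.8 dBm


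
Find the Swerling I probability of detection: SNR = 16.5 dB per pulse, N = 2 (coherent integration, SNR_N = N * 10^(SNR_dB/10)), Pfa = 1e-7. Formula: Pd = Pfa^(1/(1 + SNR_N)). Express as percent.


SNR_lin = 10^(16.5/10) = 44.66836
SNR_N = 2 * 44.66836 = 89.33672
1/(1 + SNR_N) = 1/90.33672 = 0.0110697
Pd = (1e-7)^0.0110697 = 0.83659
Pd = 83.7%

83.7%


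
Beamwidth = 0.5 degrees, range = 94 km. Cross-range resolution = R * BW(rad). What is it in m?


BW_rad = 0.008726646
CR = 94000 * 0.008726646 = 820.3 m

820.3 m


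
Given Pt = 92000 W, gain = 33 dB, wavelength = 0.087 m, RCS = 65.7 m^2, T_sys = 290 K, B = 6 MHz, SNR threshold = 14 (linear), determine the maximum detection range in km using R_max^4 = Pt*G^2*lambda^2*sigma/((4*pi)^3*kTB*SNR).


G_lin = 10^(33/10) = 1995.262315
R^4 = 92000 * 1995.262315^2 * 0.087^2 * 65.7 / ((4*pi)^3 * 1.38e-23 * 290 * 6000000.0 * 14)
R^4 = 2.73027e20 m^4
R_max = (2.73027e20)^(1/4) = 128543.9 m = 128.5 km

128.5 km


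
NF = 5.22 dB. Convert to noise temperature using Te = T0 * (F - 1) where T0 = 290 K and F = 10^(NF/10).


NF_lin = 10^(5.22/10) = 3.326596
Te = 290 * (3.326596 - 1) = 674.7 K

674.7 K


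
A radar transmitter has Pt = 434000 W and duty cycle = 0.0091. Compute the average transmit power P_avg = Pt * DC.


P_avg = 434000 * 0.0091 = 3949.4 W

3949.4 W


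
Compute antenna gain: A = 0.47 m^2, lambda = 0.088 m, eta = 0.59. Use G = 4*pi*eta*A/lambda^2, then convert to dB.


G_linear = 4*pi*0.59*0.47/0.088^2 = 449.98
G_dB = 10*log10(449.98) = 26.5 dB

26.5 dB


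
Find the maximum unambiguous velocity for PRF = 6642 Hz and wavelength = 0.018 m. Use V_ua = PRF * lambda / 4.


V_ua = 6642 * 0.018 / 4 = 29.9 m/s

29.9 m/s


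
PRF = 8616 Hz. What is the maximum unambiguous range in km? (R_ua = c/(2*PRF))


R_ua = 3e8 / (2 * 8616) = 17409.5 m = 17.4 km

17.4 km


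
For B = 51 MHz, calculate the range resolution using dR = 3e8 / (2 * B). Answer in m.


dR = 3e8 / (2 * 51000000.0) = 2.94 m

2.94 m


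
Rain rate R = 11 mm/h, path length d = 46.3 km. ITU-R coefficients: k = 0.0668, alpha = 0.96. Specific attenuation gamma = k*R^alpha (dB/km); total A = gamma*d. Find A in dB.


gamma = 0.0668 * 11^0.96 = 0.667596 dB/km
A = 0.667596 * 46.3 = 30.91 dB

30.91 dB


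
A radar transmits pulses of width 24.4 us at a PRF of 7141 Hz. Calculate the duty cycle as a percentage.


DC = 24.4e-6 * 7141 * 100 = 17.42%

17.42%


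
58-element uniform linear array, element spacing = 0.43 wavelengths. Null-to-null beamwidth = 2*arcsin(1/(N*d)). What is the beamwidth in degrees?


1/(N*d) = 1/(58*0.43) = 0.040096
BW = 2*arcsin(0.040096) = 4.6 degrees

4.6 degrees


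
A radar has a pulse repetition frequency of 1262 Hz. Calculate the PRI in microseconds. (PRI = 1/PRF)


PRI = 1/1262 = 0.000792393 s = 792.4 us

792.4 us


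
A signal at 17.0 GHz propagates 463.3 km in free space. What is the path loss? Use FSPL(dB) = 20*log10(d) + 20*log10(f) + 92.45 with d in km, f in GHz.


20*log10(463.3) = 53.32
20*log10(17.0) = 24.61
FSPL = 170.4 dB

170.4 dB


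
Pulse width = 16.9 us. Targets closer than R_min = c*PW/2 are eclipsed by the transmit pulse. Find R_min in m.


R_min = 3e8 * 16.9e-6 / 2 = 2535.0 m

2535.0 m


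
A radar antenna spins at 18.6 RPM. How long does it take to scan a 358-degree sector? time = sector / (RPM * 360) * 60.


t = 358 / (18.6 * 360) * 60 = 3.21 s

3.21 s


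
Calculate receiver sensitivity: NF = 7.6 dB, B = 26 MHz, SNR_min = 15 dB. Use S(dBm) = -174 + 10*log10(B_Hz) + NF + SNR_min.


10*log10(26000000.0) = 74.15
S = -174 + 74.15 + 7.6 + 15 = -77.3 dBm

-77.3 dBm


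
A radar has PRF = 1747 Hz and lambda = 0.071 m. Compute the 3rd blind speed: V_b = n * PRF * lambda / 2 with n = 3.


V_blind = 3 * 1747 * 0.071 / 2 = 186.1 m/s

186.1 m/s


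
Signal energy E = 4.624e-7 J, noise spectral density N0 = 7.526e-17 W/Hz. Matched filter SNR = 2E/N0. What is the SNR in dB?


SNR_lin = 2 * 4.624e-7 / 7.526e-17 = 1.229e10
SNR_dB = 10*log10(1.229e10) = 100.9 dB

100.9 dB


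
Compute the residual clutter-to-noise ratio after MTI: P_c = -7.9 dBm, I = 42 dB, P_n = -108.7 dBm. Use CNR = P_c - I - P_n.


CNR = -7.9 - 42 - (-108.7) = 58.8 dB

58.8 dB


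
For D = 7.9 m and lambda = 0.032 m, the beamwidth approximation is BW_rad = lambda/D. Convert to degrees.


BW_rad = 0.032 / 7.9 = 0.004051
BW_deg = 0.23 degrees

0.23 degrees


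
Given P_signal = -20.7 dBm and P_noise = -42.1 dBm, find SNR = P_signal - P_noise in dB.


SNR = -20.7 - (-42.1) = 21.4 dB

21.4 dB


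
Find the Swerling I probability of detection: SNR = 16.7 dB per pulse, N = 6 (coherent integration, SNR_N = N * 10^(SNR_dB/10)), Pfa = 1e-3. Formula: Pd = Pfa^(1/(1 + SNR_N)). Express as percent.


SNR_lin = 10^(16.7/10) = 46.77351
SNR_N = 6 * 46.77351 = 280.64106
1/(1 + SNR_N) = 1/281.64106 = 0.0035506
Pd = (1e-3)^0.0035506 = 0.97577
Pd = 97.6%

97.6%


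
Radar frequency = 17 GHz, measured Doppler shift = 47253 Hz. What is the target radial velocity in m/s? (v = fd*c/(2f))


v = 47253 * 3e8 / (2 * 17000000000.0) = 416.9 m/s

416.9 m/s


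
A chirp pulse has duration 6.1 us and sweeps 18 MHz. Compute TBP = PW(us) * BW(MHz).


TBP = 6.1 * 18 = 109.8

109.8


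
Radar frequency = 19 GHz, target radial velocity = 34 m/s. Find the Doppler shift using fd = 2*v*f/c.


fd = 2 * 34 * 19000000000.0 / 3e8 = 4306.7 Hz

4306.7 Hz


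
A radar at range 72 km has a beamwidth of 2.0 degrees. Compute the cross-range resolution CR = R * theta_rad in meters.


BW_rad = 0.034906585
CR = 72000 * 0.034906585 = 2513.3 m

2513.3 m


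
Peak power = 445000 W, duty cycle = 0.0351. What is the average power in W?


P_avg = 445000 * 0.0351 = 15619.5 W

15619.5 W


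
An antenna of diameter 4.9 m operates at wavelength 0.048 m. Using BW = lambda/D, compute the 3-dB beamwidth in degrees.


BW_rad = 0.048 / 4.9 = 0.009796
BW_deg = 0.56 degrees

0.56 degrees


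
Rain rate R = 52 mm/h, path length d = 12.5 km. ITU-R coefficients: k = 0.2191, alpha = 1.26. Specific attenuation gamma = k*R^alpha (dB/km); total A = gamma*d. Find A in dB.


gamma = 0.2191 * 52^1.26 = 31.827798 dB/km
A = 31.827798 * 12.5 = 397.85 dB

397.85 dB


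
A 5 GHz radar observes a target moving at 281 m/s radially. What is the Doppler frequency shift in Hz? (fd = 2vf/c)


fd = 2 * 281 * 5000000000.0 / 3e8 = 9366.7 Hz

9366.7 Hz


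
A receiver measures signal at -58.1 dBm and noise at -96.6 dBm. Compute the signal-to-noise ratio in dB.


SNR = -58.1 - (-96.6) = 38.5 dB

38.5 dB


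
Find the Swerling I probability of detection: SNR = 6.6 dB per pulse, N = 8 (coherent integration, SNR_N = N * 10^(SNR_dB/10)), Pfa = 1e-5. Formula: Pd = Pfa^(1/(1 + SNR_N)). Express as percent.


SNR_lin = 10^(6.6/10) = 4.57088
SNR_N = 8 * 4.57088 = 36.56704
1/(1 + SNR_N) = 1/37.56704 = 0.0266191
Pd = (1e-5)^0.0266191 = 0.73605
Pd = 73.6%

73.6%


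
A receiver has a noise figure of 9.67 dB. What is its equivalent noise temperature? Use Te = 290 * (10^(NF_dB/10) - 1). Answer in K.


NF_lin = 10^(9.67/10) = 9.268298
Te = 290 * (9.268298 - 1) = 2397.8 K

2397.8 K


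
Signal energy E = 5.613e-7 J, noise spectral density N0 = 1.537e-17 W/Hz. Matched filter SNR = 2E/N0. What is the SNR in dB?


SNR_lin = 2 * 5.613e-7 / 1.537e-17 = 7.304e10
SNR_dB = 10*log10(7.304e10) = 108.6 dB

108.6 dB


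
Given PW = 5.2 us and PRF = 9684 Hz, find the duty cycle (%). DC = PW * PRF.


DC = 5.2e-6 * 9684 * 100 = 5.04%

5.04%


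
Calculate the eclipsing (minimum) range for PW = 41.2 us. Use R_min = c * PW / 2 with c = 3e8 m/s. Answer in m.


R_min = 3e8 * 41.2e-6 / 2 = 6180.0 m

6180.0 m


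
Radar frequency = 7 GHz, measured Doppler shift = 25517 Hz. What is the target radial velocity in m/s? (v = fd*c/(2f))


v = 25517 * 3e8 / (2 * 7000000000.0) = 546.8 m/s

546.8 m/s


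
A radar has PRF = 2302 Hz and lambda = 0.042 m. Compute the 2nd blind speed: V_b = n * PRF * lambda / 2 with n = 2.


V_blind = 2 * 2302 * 0.042 / 2 = 96.7 m/s

96.7 m/s


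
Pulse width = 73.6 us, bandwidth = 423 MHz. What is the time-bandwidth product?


TBP = 73.6 * 423 = 31132.8

31132.8


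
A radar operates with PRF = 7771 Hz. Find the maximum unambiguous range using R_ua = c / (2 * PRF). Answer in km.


R_ua = 3e8 / (2 * 7771) = 19302.5 m = 19.3 km

19.3 km


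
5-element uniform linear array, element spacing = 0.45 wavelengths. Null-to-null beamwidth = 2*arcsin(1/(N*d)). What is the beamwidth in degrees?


1/(N*d) = 1/(5*0.45) = 0.444444
BW = 2*arcsin(0.444444) = 52.8 degrees

52.8 degrees


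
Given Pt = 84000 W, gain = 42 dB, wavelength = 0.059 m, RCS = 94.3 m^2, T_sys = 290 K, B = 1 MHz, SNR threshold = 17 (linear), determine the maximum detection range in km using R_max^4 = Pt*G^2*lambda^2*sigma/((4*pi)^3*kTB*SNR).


G_lin = 10^(42/10) = 15848.931925
R^4 = 84000 * 15848.931925^2 * 0.059^2 * 94.3 / ((4*pi)^3 * 1.38e-23 * 290 * 1000000.0 * 17)
R^4 = 5.13026e22 m^4
R_max = (5.13026e22)^(1/4) = 475921.0 m = 475.9 km

475.9 km


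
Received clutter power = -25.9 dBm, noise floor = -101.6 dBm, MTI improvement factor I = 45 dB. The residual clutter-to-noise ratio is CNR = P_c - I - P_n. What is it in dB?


CNR = -25.9 - 45 - (-101.6) = 30.7 dB

30.7 dB


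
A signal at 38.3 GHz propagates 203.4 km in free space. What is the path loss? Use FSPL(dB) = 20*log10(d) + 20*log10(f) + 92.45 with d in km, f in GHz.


20*log10(203.4) = 46.17
20*log10(38.3) = 31.66
FSPL = 170.3 dB

170.3 dB


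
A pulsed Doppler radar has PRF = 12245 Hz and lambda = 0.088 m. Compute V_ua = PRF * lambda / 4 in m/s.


V_ua = 12245 * 0.088 / 4 = 269.4 m/s

269.4 m/s


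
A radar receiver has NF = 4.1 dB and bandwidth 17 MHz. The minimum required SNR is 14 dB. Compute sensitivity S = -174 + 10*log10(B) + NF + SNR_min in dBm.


10*log10(17000000.0) = 72.3
S = -174 + 72.3 + 4.1 + 14 = -83.6 dBm

-83.6 dBm


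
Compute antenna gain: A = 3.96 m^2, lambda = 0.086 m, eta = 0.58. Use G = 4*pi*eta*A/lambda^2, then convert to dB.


G_linear = 4*pi*0.58*3.96/0.086^2 = 3902.44
G_dB = 10*log10(3902.44) = 35.9 dB

35.9 dB


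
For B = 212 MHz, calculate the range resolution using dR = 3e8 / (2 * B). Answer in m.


dR = 3e8 / (2 * 212000000.0) = 0.71 m

0.71 m


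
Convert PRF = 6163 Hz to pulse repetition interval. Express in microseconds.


PRI = 1/6163 = 0.0001622586 s = 162.3 us

162.3 us


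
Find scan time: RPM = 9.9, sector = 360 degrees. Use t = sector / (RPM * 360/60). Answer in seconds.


t = 360 / (9.9 * 360) * 60 = 6.06 s

6.06 s


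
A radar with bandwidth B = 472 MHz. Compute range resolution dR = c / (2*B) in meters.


dR = 3e8 / (2 * 472000000.0) = 0.32 m

0.32 m


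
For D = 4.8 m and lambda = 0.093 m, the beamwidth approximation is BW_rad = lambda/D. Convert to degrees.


BW_rad = 0.093 / 4.8 = 0.019375
BW_deg = 1.11 degrees

1.11 degrees


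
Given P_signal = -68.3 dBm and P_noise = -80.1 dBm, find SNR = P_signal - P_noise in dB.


SNR = -68.3 - (-80.1) = 11.8 dB

11.8 dB


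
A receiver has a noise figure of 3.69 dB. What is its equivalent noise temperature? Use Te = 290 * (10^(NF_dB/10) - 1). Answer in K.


NF_lin = 10^(3.69/10) = 2.338837
Te = 290 * (2.338837 - 1) = 388.3 K

388.3 K


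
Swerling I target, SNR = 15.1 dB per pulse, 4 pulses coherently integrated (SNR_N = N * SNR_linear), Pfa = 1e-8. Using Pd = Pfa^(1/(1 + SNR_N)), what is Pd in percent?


SNR_lin = 10^(15.1/10) = 32.35937
SNR_N = 4 * 32.35937 = 129.43748
1/(1 + SNR_N) = 1/130.43748 = 0.0076665
Pd = (1e-8)^0.0076665 = 0.8683
Pd = 86.8%

86.8%


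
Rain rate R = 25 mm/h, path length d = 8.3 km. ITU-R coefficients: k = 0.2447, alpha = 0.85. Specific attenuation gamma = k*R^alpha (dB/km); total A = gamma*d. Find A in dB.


gamma = 0.2447 * 25^0.85 = 3.774705 dB/km
A = 3.774705 * 8.3 = 31.33 dB

31.33 dB


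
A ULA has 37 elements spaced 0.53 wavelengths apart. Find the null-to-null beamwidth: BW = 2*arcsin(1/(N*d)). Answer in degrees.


1/(N*d) = 1/(37*0.53) = 0.050994
BW = 2*arcsin(0.050994) = 5.8 degrees

5.8 degrees


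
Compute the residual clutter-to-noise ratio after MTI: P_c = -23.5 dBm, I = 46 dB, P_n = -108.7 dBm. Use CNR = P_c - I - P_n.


CNR = -23.5 - 46 - (-108.7) = 39.2 dB

39.2 dB


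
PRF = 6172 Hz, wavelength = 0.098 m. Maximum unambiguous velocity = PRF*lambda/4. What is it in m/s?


V_ua = 6172 * 0.098 / 4 = 151.2 m/s

151.2 m/s


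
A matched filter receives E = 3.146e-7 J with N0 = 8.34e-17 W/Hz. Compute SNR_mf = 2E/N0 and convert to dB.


SNR_lin = 2 * 3.146e-7 / 8.34e-17 = 7.544e9
SNR_dB = 10*log10(7.544e9) = 98.8 dB

98.8 dB


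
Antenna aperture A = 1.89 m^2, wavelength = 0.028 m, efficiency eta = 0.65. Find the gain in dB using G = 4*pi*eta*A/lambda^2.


G_linear = 4*pi*0.65*1.89/0.028^2 = 19691.05
G_dB = 10*log10(19691.05) = 42.9 dB

42.9 dB


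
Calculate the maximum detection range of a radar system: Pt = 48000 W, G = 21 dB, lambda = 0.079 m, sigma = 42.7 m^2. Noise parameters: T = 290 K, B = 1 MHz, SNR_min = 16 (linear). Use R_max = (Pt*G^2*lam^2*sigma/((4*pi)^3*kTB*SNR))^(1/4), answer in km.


G_lin = 10^(21/10) = 125.892541
R^4 = 48000 * 125.892541^2 * 0.079^2 * 42.7 / ((4*pi)^3 * 1.38e-23 * 290 * 1000000.0 * 16)
R^4 = 1.5955e18 m^4
R_max = (1.5955e18)^(1/4) = 35540.6 m = 35.5 km

35.5 km


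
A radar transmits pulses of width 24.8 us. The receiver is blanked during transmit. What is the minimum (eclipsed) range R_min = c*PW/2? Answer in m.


R_min = 3e8 * 24.8e-6 / 2 = 3720.0 m

3720.0 m


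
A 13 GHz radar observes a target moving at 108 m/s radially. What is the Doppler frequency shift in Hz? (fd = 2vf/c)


fd = 2 * 108 * 13000000000.0 / 3e8 = 9360.0 Hz

9360.0 Hz


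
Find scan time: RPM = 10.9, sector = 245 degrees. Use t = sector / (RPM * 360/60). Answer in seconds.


t = 245 / (10.9 * 360) * 60 = 3.75 s

3.75 s


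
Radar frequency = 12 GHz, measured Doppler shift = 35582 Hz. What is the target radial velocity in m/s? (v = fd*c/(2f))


v = 35582 * 3e8 / (2 * 12000000000.0) = 444.8 m/s

444.8 m/s


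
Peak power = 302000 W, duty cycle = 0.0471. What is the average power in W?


P_avg = 302000 * 0.0471 = 14224.2 W

14224.2 W


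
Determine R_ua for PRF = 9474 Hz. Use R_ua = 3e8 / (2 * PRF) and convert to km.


R_ua = 3e8 / (2 * 9474) = 15832.8 m = 15.8 km

15.8 km


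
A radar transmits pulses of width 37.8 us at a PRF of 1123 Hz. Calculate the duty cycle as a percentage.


DC = 37.8e-6 * 1123 * 100 = 4.24%

4.24%


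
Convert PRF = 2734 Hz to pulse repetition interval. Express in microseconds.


PRI = 1/2734 = 0.0003657644 s = 365.8 us

365.8 us


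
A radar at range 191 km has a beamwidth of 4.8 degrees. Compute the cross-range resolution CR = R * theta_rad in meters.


BW_rad = 0.083775804
CR = 191000 * 0.083775804 = 16001.2 m

16001.2 m


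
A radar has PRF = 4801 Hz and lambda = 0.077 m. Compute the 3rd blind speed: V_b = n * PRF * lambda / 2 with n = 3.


V_blind = 3 * 4801 * 0.077 / 2 = 554.5 m/s

554.5 m/s


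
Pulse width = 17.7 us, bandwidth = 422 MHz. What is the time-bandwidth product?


TBP = 17.7 * 422 = 7469.4

7469.4


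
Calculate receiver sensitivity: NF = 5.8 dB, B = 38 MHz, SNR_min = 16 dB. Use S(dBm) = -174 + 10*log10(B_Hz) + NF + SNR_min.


10*log10(38000000.0) = 75.8
S = -174 + 75.8 + 5.8 + 16 = -76.4 dBm

-76.4 dBm


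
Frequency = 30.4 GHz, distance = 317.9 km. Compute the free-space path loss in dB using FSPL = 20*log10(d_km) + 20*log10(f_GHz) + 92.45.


20*log10(317.9) = 50.05
20*log10(30.4) = 29.66
FSPL = 172.2 dB

172.2 dB


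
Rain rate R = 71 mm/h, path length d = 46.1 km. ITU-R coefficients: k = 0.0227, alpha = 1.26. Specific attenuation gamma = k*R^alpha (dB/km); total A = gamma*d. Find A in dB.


gamma = 0.0227 * 71^1.26 = 4.882153 dB/km
A = 4.882153 * 46.1 = 225.07 dB

225.07 dB


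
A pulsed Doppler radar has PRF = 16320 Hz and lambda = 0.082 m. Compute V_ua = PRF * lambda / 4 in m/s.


V_ua = 16320 * 0.082 / 4 = 334.6 m/s

334.6 m/s


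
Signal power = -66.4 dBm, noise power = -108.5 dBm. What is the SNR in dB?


SNR = -66.4 - (-108.5) = 42.1 dB

42.1 dB


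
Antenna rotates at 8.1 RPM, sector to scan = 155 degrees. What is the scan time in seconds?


t = 155 / (8.1 * 360) * 60 = 3.19 s

3.19 s


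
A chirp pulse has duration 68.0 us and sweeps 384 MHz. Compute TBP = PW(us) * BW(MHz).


TBP = 68.0 * 384 = 26112.0

26112.0


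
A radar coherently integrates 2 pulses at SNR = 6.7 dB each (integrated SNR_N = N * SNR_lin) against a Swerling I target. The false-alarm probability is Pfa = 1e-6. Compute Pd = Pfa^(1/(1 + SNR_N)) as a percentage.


SNR_lin = 10^(6.7/10) = 4.67735
SNR_N = 2 * 4.67735 = 9.3547
1/(1 + SNR_N) = 1/10.3547 = 0.0965745
Pd = (1e-6)^0.0965745 = 0.26336
Pd = 26.3%

26.3%


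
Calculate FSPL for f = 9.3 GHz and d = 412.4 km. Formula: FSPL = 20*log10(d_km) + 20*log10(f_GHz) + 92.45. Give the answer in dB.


20*log10(412.4) = 52.31
20*log10(9.3) = 19.37
FSPL = 164.1 dB

164.1 dB


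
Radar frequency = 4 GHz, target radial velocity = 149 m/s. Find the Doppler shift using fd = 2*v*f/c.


fd = 2 * 149 * 4000000000.0 / 3e8 = 3973.3 Hz

3973.3 Hz


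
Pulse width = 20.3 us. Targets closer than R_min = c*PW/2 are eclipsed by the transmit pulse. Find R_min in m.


R_min = 3e8 * 20.3e-6 / 2 = 3045.0 m

3045.0 m


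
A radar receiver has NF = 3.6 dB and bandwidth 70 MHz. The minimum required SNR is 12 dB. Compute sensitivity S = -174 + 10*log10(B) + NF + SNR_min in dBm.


10*log10(70000000.0) = 78.45
S = -174 + 78.45 + 3.6 + 12 = -79.9 dBm

-79.9 dBm


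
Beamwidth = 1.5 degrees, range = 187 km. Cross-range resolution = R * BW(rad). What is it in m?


BW_rad = 0.026179939
CR = 187000 * 0.026179939 = 4895.6 m

4895.6 m


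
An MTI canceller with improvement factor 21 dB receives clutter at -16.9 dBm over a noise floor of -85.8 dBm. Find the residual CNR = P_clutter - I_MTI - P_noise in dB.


CNR = -16.9 - 21 - (-85.8) = 47.9 dB

47.9 dB


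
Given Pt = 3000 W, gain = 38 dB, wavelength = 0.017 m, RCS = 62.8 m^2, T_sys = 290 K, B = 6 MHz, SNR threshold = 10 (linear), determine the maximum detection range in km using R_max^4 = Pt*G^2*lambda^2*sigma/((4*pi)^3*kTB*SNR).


G_lin = 10^(38/10) = 6309.573445
R^4 = 3000 * 6309.573445^2 * 0.017^2 * 62.8 / ((4*pi)^3 * 1.38e-23 * 290 * 6000000.0 * 10)
R^4 = 4.54905e18 m^4
R_max = (4.54905e18)^(1/4) = 46182.8 m = 46.2 km

46.2 km


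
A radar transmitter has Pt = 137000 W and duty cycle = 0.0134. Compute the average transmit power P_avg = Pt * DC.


P_avg = 137000 * 0.0134 = 1835.8 W

1835.8 W


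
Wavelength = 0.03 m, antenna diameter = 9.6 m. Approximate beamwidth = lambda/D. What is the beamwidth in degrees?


BW_rad = 0.03 / 9.6 = 0.003125
BW_deg = 0.18 degrees

0.18 degrees


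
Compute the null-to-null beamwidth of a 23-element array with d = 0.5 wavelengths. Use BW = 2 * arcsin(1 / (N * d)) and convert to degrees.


1/(N*d) = 1/(23*0.5) = 0.086957
BW = 2*arcsin(0.086957) = 10.0 degrees

10.0 degrees


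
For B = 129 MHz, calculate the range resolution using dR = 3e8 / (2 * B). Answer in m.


dR = 3e8 / (2 * 129000000.0) = 1.16 m

1.16 m


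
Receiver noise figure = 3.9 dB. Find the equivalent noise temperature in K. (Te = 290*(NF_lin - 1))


NF_lin = 10^(3.9/10) = 2.454709
Te = 290 * (2.454709 - 1) = 421.9 K

421.9 K


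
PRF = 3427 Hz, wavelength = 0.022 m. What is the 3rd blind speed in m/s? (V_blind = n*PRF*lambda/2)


V_blind = 3 * 3427 * 0.022 / 2 = 113.1 m/s

113.1 m/s


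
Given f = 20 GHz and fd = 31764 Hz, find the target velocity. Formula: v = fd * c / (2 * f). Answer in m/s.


v = 31764 * 3e8 / (2 * 20000000000.0) = 238.2 m/s

238.2 m/s


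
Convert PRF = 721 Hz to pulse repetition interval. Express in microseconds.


PRI = 1/721 = 0.0013869626 s = 1387.0 us

1387.0 us


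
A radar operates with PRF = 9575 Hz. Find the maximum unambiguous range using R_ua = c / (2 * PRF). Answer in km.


R_ua = 3e8 / (2 * 9575) = 15665.8 m = 15.7 km

15.7 km


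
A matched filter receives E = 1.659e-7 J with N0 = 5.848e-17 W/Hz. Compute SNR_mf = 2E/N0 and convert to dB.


SNR_lin = 2 * 1.659e-7 / 5.848e-17 = 5.674e9
SNR_dB = 10*log10(5.674e9) = 97.5 dB

97.5 dB


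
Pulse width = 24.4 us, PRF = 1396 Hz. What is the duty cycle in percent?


DC = 24.4e-6 * 1396 * 100 = 3.41%

3.41%


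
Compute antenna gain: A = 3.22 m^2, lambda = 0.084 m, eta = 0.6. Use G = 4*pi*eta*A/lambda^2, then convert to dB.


G_linear = 4*pi*0.6*3.22/0.084^2 = 3440.79
G_dB = 10*log10(3440.79) = 35.4 dB

35.4 dB


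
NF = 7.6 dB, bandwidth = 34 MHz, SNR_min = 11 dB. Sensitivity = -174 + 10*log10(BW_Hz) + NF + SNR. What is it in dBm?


10*log10(34000000.0) = 75.31
S = -174 + 75.31 + 7.6 + 11 = -80.1 dBm

-80.1 dBm


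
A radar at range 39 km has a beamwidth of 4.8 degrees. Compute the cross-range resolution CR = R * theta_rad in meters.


BW_rad = 0.083775804
CR = 39000 * 0.083775804 = 3267.3 m

3267.3 m


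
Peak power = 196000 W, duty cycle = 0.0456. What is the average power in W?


P_avg = 196000 * 0.0456 = 8937.6 W

8937.6 W


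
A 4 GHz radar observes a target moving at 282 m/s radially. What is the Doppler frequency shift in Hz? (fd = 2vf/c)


fd = 2 * 282 * 4000000000.0 / 3e8 = 7520.0 Hz

7520.0 Hz


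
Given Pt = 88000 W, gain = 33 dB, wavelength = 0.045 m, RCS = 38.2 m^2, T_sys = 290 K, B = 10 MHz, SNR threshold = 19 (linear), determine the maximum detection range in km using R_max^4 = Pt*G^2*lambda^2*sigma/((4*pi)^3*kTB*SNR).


G_lin = 10^(33/10) = 1995.262315
R^4 = 88000 * 1995.262315^2 * 0.045^2 * 38.2 / ((4*pi)^3 * 1.38e-23 * 290 * 10000000.0 * 19)
R^4 = 1.79602e19 m^4
R_max = (1.79602e19)^(1/4) = 65099.5 m = 65.1 km

65.1 km


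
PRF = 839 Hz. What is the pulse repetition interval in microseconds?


PRI = 1/839 = 0.0011918951 s = 1191.9 us

1191.9 us


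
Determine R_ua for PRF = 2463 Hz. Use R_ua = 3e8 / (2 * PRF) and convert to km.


R_ua = 3e8 / (2 * 2463) = 60901.3 m = 60.9 km

60.9 km


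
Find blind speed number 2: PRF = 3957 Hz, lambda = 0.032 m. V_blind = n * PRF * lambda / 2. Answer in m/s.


V_blind = 2 * 3957 * 0.032 / 2 = 126.6 m/s

126.6 m/s


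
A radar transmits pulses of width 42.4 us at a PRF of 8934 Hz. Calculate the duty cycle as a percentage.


DC = 42.4e-6 * 8934 * 100 = 37.88%

37.88%


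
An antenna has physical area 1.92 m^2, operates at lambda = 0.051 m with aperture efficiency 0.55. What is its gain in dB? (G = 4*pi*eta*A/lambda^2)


G_linear = 4*pi*0.55*1.92/0.051^2 = 5101.92
G_dB = 10*log10(5101.92) = 37.1 dB

37.1 dB
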